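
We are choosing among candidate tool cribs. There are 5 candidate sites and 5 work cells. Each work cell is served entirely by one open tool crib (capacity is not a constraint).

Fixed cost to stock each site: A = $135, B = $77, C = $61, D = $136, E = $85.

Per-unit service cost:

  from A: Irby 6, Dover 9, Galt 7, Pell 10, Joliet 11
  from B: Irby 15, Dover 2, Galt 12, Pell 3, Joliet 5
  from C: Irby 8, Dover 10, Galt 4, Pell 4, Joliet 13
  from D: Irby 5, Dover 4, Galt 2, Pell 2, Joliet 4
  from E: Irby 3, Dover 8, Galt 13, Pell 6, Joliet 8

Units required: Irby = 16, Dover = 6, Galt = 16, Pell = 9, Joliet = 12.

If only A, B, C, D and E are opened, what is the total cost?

Total cost: 652

Each work cell is assigned to its cheapest site among the open ones.
{A, B, C, D, E}: Irby→E 3·16=48, Dover→B 2·6=12, Galt→D 2·16=32, Pell→D 2·9=18, Joliet→D 4·12=48. Service 158; fixed 494; total 652.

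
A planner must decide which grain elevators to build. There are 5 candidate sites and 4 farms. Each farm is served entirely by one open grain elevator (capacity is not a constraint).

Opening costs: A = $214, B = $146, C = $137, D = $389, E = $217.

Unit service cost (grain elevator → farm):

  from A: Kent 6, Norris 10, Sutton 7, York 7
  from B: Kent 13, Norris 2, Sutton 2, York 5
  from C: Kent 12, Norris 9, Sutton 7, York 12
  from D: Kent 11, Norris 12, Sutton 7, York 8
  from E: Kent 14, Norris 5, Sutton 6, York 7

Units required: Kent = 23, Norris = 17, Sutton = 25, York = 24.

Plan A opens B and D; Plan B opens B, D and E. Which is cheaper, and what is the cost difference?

Plan A: {B, D}: Kent→D 11·23=253, Norris→B 2·17=34, Sutton→B 2·25=50, York→B 5·24=120. Service 457; fixed 535; total 992.
Plan B: {B, D, E}: Kent→D 11·23=253, Norris→B 2·17=34, Sutton→B 2·25=50, York→B 5·24=120. Service 457; fixed 752; total 1209.
Difference: |992 − 1209| = 217.

Plan A is cheaper by 217.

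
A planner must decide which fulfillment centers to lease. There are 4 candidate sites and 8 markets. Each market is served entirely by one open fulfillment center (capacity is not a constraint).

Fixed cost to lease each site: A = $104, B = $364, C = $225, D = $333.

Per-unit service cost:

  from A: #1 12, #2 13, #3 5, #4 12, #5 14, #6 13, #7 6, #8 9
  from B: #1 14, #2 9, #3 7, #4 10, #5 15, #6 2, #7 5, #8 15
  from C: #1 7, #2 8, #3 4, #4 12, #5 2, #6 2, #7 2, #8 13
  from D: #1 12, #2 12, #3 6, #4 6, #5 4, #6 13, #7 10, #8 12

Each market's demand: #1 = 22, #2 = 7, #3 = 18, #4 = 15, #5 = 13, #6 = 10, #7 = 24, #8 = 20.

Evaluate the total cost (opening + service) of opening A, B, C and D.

Each market is assigned to its cheapest site among the open ones.
{A, B, C, D}: #1→C 7·22=154, #2→C 8·7=56, #3→C 4·18=72, #4→D 6·15=90, #5→C 2·13=26, #6→B 2·10=20, #7→C 2·24=48, #8→A 9·20=180. Service 646; fixed 1026; total 1672.

Total cost: 1672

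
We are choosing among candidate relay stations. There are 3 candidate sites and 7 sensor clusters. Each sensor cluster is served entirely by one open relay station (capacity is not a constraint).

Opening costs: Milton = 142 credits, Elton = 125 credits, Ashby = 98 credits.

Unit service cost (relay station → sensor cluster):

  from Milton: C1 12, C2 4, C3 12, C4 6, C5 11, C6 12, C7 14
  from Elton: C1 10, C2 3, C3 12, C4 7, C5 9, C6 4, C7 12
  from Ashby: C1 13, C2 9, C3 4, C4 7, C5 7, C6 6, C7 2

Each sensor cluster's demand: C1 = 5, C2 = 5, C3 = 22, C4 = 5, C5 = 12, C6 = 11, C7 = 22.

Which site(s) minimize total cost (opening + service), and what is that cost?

Open Ashby only; minimum total cost 525.

For any fixed open set, each sensor cluster goes to its cheapest open site; total = fixed + service.
{Ashby}: C1→Ashby 13·5=65, C2→Ashby 9·5=45, C3→Ashby 4·22=88, C4→Ashby 7·5=35, C5→Ashby 7·12=84, C6→Ashby 6·11=66, C7→Ashby 2·22=44. Service 427; fixed 98; total 525.
{Elton, Ashby}: service 360 + fixed 223 = 583
{Milton, Ashby}: service 392 + fixed 240 = 632
{Milton, Elton, Ashby}: service 355 + fixed 365 = 720
(All 7 nonempty subsets were checked; Ashby only is lowest.)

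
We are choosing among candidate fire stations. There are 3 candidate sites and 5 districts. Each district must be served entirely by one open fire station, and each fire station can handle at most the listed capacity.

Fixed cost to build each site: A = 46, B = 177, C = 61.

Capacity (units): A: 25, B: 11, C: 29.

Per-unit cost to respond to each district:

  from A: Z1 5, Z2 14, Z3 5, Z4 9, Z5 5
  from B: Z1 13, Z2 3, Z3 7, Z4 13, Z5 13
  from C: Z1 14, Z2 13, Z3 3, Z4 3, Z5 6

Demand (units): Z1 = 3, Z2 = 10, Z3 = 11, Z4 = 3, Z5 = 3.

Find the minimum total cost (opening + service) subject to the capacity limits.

Open {A, C}: Z1→A 5·3=15, Z2→C 13·10=130, Z3→C 3·11=33, Z4→C 3·3=9, Z5→A 5·3=15.
Loads: A carries 6/25, C carries 24/29. Service 202; fixed 107; total 309.
Next best feasible plan costs 312.

Minimum total cost: 309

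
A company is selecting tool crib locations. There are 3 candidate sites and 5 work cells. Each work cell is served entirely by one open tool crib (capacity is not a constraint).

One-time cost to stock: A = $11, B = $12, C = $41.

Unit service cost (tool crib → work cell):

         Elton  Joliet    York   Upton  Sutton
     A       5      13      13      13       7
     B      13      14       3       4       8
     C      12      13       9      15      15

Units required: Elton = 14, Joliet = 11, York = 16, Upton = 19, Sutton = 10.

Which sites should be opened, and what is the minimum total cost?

For any fixed open set, each work cell goes to its cheapest open site; total = fixed + service.
{A, B}: Elton→A 5·14=70, Joliet→A 13·11=143, York→B 3·16=48, Upton→B 4·19=76, Sutton→A 7·10=70. Service 407; fixed 23; total 430.
{A, B, C}: service 407 + fixed 64 = 471
{B}: service 540 + fixed 12 = 552
{A}: service 738 + fixed 11 = 749
(All 7 nonempty subsets were checked; A and B is lowest.)

Open A and B; minimum total cost 430.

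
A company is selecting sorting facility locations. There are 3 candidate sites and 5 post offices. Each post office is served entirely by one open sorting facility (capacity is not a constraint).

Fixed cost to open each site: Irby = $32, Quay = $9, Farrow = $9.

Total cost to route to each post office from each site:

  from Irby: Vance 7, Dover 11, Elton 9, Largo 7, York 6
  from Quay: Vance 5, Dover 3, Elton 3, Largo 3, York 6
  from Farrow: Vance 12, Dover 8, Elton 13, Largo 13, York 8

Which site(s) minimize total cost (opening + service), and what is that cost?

Open Quay only; minimum total cost 29.

For any fixed open set, each post office goes to its cheapest open site; total = fixed + service.
{Quay}: Vance→Quay 5, Dover→Quay 3, Elton→Quay 3, Largo→Quay 3, York→Quay 6. Service 20; fixed 9; total 29.
{Quay, Farrow}: service 20 + fixed 18 = 38
{Irby, Quay}: service 20 + fixed 41 = 61
{Irby, Quay, Farrow}: Vance→Quay 5, Dover→Quay 3, Elton→Quay 3, Largo→Quay 3, York→Irby 6. Service 20; fixed 50; total 70.
No other subset beats 29.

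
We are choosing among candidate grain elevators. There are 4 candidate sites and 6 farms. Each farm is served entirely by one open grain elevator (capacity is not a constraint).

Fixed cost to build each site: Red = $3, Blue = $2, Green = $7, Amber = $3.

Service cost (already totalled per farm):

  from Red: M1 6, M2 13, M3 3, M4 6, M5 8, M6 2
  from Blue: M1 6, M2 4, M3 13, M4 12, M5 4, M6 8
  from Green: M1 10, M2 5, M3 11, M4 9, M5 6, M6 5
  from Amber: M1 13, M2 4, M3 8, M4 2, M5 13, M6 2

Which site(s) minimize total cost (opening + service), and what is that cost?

For any fixed open set, each farm goes to its cheapest open site; total = fixed + service.
{Red, Blue, Amber}: M1→Red 6, M2→Blue 4, M3→Red 3, M4→Amber 2, M5→Blue 4, M6→Red 2. Service 21; fixed 8; total 29.
{Red, Blue}: service 25 + fixed 5 = 30
{Red, Amber}: M1→Red 6, M2→Amber 4, M3→Red 3, M4→Amber 2, M5→Red 8, M6→Red 2. Service 25; fixed 6; total 31.
{Red, Blue, Green, Amber}: service 21 + fixed 15 = 36
No other subset beats 29.

Open Red, Blue and Amber; minimum total cost 29.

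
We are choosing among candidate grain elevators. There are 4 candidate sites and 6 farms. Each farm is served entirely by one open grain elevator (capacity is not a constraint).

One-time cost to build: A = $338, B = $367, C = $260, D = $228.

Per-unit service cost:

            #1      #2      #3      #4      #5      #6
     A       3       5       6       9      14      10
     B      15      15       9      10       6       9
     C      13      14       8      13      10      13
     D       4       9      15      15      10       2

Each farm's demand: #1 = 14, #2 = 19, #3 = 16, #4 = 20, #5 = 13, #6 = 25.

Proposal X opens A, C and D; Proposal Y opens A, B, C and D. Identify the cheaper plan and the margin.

Proposal X is cheaper by 315.

Proposal X: {A, C, D}: #1→A 3·14=42, #2→A 5·19=95, #3→A 6·16=96, #4→A 9·20=180, #5→C 10·13=130, #6→D 2·25=50. Service 593; fixed 826; total 1419.
Proposal Y: {A, B, C, D}: #1→A 3·14=42, #2→A 5·19=95, #3→A 6·16=96, #4→A 9·20=180, #5→B 6·13=78, #6→D 2·25=50. Service 541; fixed 1193; total 1734.
Difference: |1419 − 1734| = 315.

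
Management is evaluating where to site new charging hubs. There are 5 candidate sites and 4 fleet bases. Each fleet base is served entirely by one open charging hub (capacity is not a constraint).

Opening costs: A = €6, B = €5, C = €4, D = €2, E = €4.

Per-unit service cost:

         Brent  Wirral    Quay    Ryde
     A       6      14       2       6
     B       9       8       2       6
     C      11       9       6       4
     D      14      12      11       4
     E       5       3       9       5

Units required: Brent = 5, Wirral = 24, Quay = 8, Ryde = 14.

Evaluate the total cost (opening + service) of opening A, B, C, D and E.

Each fleet base is assigned to its cheapest site among the open ones.
{A, B, C, D, E}: Brent→E 5·5=25, Wirral→E 3·24=72, Quay→A 2·8=16, Ryde→C 4·14=56. Service 169; fixed 21; total 190.

Total cost: 190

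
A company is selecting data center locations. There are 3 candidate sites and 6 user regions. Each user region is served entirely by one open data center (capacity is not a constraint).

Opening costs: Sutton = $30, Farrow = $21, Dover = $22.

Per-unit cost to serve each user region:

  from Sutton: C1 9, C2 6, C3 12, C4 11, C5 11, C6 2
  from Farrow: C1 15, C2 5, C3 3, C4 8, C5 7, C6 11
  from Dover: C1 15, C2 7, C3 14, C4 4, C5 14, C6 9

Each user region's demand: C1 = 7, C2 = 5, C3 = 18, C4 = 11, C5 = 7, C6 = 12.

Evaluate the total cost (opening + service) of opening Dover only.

Total cost: 664

Each user region is assigned to its cheapest site among the open ones.
{Dover}: C1→Dover 15·7=105, C2→Dover 7·5=35, C3→Dover 14·18=252, C4→Dover 4·11=44, C5→Dover 14·7=98, C6→Dover 9·12=108. Service 642; fixed 22; total 664.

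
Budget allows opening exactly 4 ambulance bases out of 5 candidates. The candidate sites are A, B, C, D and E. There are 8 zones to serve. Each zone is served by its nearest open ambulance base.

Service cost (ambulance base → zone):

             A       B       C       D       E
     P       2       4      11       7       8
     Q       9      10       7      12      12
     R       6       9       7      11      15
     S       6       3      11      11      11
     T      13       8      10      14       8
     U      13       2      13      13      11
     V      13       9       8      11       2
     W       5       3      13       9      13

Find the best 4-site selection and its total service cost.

With exactly 4 open, each zone uses its cheapest among the chosen.
{A, B, C, E}: P→A 2, Q→C 7, R→A 6, S→B 3, T→B 8, U→B 2, V→E 2, W→B 3. Service cost 33.
{A, B, D, E}: service cost 35
{B, C, D, E}: service cost 36
Among all 5 size-4 choices, {A, B, C, E} is lowest.

Choose A, B, C and E; total service cost 33.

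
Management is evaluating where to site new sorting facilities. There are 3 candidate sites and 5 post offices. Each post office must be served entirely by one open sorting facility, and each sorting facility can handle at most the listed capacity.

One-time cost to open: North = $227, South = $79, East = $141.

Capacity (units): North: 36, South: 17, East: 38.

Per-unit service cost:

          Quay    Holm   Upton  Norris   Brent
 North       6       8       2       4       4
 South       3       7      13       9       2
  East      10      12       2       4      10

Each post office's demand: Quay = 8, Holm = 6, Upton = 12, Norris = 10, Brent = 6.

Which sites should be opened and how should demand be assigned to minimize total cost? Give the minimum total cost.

Open {South, East}: Quay→South 3·8=24, Holm→East 12·6=72, Upton→East 2·12=24, Norris→East 4·10=40, Brent→South 2·6=12.
Loads: South carries 14/17, East carries 28/38. Service 172; fixed 220; total 392.
Next best feasible plan costs 410.

Minimum total cost: 392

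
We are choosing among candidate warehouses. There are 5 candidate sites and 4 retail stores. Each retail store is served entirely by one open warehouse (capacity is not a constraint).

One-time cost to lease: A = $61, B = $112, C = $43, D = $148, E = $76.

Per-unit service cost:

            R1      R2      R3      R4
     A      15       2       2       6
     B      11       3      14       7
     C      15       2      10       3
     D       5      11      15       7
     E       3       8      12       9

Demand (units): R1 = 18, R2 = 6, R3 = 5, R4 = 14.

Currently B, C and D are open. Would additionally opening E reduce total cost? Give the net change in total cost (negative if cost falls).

Current service cost with {B, C, D}: 194.
Adding E: each retail store re-picks its cheapest; new service cost 158, saving 36.
Extra fixed cost: 76. Net change = 76 − 36 = 40.
(Totals: 497 → 537.)

No — net change +40 (cost rises by 40).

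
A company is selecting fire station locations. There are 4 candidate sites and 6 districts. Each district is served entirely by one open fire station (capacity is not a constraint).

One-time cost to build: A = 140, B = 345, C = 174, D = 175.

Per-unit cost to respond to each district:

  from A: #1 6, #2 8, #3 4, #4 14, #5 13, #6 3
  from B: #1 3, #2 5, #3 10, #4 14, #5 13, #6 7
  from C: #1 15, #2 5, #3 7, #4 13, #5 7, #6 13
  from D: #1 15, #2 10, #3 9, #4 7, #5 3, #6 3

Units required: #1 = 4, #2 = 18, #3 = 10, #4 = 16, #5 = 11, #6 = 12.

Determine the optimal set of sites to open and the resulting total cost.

Open D only; minimum total cost 686.

For any fixed open set, each district goes to its cheapest open site; total = fixed + service.
{D}: #1→D 15·4=60, #2→D 10·18=180, #3→D 9·10=90, #4→D 7·16=112, #5→D 3·11=33, #6→D 3·12=36. Service 511; fixed 175; total 686.
{A, D}: service 389 + fixed 315 = 704
{C, D}: service 401 + fixed 349 = 750
{A, B, C, D}: service 323 + fixed 834 = 1157
(All 15 nonempty subsets were checked; D only is lowest.)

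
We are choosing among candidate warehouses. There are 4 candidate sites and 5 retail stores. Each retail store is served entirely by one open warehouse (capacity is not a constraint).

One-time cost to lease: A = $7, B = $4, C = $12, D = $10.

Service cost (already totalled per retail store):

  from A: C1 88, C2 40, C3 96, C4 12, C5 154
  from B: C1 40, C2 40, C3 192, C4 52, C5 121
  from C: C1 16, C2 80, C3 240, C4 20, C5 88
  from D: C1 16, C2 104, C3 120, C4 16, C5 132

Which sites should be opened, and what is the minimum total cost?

Open A and C; minimum total cost 271.

For any fixed open set, each retail store goes to its cheapest open site; total = fixed + service.
{A, C}: C1→C 16, C2→A 40, C3→A 96, C4→A 12, C5→C 88. Service 252; fixed 19; total 271.
{A, B, C}: C1→C 16, C2→A 40, C3→A 96, C4→A 12, C5→C 88. Service 252; fixed 23; total 275.
{A, C, D}: service 252 + fixed 29 = 281
{A, B, C, D}: service 252 + fixed 33 = 285
No other subset beats 271.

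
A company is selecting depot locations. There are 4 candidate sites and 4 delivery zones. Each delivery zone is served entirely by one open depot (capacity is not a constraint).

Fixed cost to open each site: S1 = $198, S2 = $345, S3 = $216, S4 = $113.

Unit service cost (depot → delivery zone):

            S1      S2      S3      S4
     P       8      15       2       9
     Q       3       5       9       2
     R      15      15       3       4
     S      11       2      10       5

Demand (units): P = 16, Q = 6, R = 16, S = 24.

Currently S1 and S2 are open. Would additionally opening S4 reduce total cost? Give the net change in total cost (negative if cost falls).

Yes — net change −69 (cost falls by 69).

Current service cost with {S1, S2}: 434.
Adding S4: each delivery zone re-picks its cheapest; new service cost 252, saving 182.
Extra fixed cost: 113. Net change = 113 − 182 = -69.
(Totals: 977 → 908.)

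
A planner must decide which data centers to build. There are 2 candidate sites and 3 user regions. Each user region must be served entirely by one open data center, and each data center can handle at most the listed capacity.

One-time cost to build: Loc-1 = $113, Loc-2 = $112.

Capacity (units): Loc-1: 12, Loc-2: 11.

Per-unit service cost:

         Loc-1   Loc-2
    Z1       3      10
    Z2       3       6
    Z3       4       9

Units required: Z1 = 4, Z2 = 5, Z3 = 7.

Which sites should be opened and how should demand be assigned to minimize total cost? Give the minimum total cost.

Open {Loc-1, Loc-2}: Z1→Loc-1 3·4=12, Z2→Loc-2 6·5=30, Z3→Loc-1 4·7=28.
Loads: Loc-1 carries 11/12, Loc-2 carries 5/11. Service 70; fixed 225; total 295.
Next best feasible plan costs 308.

Minimum total cost: 295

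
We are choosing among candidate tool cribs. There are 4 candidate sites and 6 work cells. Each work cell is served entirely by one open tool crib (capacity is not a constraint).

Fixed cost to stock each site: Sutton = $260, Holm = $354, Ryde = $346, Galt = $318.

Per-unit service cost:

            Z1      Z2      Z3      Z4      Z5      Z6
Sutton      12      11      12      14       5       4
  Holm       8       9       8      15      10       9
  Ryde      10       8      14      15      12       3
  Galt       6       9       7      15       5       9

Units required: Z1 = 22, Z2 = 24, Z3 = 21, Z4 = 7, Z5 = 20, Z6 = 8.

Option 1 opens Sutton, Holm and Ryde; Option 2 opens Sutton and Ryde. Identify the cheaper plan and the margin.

Option 1: {Sutton, Holm, Ryde}: Z1→Holm 8·22=176, Z2→Ryde 8·24=192, Z3→Holm 8·21=168, Z4→Sutton 14·7=98, Z5→Sutton 5·20=100, Z6→Ryde 3·8=24. Service 758; fixed 960; total 1718.
Option 2: {Sutton, Ryde}: Z1→Ryde 10·22=220, Z2→Ryde 8·24=192, Z3→Sutton 12·21=252, Z4→Sutton 14·7=98, Z5→Sutton 5·20=100, Z6→Ryde 3·8=24. Service 886; fixed 606; total 1492.
Difference: |1718 − 1492| = 226.

Option 2 is cheaper by 226.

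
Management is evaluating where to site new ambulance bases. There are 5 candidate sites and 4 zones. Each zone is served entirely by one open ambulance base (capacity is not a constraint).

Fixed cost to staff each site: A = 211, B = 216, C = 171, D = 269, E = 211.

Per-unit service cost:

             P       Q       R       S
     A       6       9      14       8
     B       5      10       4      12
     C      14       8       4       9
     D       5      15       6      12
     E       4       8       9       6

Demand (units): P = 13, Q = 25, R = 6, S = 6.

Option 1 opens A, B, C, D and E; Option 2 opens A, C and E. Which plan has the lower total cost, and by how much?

Option 1: {A, B, C, D, E}: P→E 4·13=52, Q→C 8·25=200, R→B 4·6=24, S→E 6·6=36. Service 312; fixed 1078; total 1390.
Option 2: {A, C, E}: P→E 4·13=52, Q→C 8·25=200, R→C 4·6=24, S→E 6·6=36. Service 312; fixed 593; total 905.
Difference: |1390 − 905| = 485.

Option 2 is cheaper by 485.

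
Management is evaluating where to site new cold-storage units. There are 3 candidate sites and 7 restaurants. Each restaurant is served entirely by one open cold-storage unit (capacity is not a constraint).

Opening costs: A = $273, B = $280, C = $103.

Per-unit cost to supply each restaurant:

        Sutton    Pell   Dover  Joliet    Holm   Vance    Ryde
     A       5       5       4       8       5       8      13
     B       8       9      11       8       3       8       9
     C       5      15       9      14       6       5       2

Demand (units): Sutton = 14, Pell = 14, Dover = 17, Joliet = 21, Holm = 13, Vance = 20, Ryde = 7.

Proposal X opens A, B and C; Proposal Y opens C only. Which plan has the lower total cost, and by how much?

Proposal X: {A, B, C}: Sutton→A 5·14=70, Pell→A 5·14=70, Dover→A 4·17=68, Joliet→A 8·21=168, Holm→B 3·13=39, Vance→C 5·20=100, Ryde→C 2·7=14. Service 529; fixed 656; total 1185.
Proposal Y: {C}: Sutton→C 5·14=70, Pell→C 15·14=210, Dover→C 9·17=153, Joliet→C 14·21=294, Holm→C 6·13=78, Vance→C 5·20=100, Ryde→C 2·7=14. Service 919; fixed 103; total 1022.
Difference: |1185 − 1022| = 163.

Proposal Y is cheaper by 163.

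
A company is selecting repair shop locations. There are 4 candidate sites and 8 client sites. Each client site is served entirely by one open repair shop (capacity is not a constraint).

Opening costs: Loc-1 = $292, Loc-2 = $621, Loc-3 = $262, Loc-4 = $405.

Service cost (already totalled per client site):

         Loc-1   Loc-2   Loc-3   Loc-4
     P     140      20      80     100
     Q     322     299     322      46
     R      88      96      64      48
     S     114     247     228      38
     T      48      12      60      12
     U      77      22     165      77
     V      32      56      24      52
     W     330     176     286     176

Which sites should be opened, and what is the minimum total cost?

For any fixed open set, each client site goes to its cheapest open site; total = fixed + service.
{Loc-4}: P→Loc-4 100, Q→Loc-4 46, R→Loc-4 48, S→Loc-4 38, T→Loc-4 12, U→Loc-4 77, V→Loc-4 52, W→Loc-4 176. Service 549; fixed 405; total 954.
{Loc-3, Loc-4}: P→Loc-3 80, Q→Loc-4 46, R→Loc-4 48, S→Loc-4 38, T→Loc-4 12, U→Loc-4 77, V→Loc-3 24, W→Loc-4 176. Service 501; fixed 667; total 1168.
{Loc-1, Loc-4}: service 529 + fixed 697 = 1226
{Loc-1, Loc-2, Loc-3, Loc-4}: service 386 + fixed 1580 = 1966
(All 15 nonempty subsets were checked; Loc-4 only is lowest.)

Open Loc-4 only; minimum total cost 954.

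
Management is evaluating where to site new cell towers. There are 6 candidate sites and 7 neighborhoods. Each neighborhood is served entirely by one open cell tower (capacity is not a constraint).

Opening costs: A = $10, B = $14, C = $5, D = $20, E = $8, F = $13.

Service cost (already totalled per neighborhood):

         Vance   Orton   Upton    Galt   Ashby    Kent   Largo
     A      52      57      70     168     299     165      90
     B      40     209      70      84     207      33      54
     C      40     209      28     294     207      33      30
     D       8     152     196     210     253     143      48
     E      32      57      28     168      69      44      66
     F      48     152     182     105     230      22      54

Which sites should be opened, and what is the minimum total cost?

For any fixed open set, each neighborhood goes to its cheapest open site; total = fixed + service.
{B, C, D, E}: Vance→D 8, Orton→E 57, Upton→C 28, Galt→B 84, Ashby→E 69, Kent→B 33, Largo→C 30. Service 309; fixed 47; total 356.
{B, C, D, E, F}: service 298 + fixed 60 = 358
{B, C, E}: service 333 + fixed 27 = 360
{A, B, C, D, E, F}: Vance→D 8, Orton→A 57, Upton→C 28, Galt→B 84, Ashby→E 69, Kent→F 22, Largo→C 30. Service 298; fixed 70; total 368.
No other subset beats 356.

Open B, C, D and E; minimum total cost 356.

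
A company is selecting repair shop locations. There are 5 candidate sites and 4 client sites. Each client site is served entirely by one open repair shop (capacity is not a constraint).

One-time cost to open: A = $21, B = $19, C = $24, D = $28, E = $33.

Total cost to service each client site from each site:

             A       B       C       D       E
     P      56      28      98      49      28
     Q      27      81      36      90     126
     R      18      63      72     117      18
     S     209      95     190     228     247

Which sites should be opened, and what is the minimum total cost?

For any fixed open set, each client site goes to its cheapest open site; total = fixed + service.
{A, B}: P→B 28, Q→A 27, R→A 18, S→B 95. Service 168; fixed 40; total 208.
{A, B, C}: service 168 + fixed 64 = 232
{A, B, D}: P→B 28, Q→A 27, R→A 18, S→B 95. Service 168; fixed 68; total 236.
{A, B, C, D, E}: service 168 + fixed 125 = 293
No other subset beats 208.

Open A and B; minimum total cost 208.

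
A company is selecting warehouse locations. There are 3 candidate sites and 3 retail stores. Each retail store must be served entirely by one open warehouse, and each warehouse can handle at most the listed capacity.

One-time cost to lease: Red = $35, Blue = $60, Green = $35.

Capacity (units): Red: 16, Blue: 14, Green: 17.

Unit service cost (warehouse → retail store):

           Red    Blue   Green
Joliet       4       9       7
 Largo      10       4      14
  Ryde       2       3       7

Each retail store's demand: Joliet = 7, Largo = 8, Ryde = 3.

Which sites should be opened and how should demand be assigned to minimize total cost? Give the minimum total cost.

Open {Red, Blue}: Joliet→Red 4·7=28, Largo→Blue 4·8=32, Ryde→Red 2·3=6.
Loads: Red carries 10/16, Blue carries 8/14. Service 66; fixed 95; total 161.
Next best feasible plan costs 164.

Minimum total cost: 161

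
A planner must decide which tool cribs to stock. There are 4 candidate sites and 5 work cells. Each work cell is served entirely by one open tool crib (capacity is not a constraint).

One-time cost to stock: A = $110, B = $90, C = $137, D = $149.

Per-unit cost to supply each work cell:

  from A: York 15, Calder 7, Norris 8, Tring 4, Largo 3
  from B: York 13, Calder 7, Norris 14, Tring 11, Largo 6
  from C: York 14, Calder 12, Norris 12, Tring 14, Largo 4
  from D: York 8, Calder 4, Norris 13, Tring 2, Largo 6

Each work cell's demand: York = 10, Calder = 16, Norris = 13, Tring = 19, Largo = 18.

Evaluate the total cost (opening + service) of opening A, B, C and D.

Total cost: 826

Each work cell is assigned to its cheapest site among the open ones.
{A, B, C, D}: York→D 8·10=80, Calder→D 4·16=64, Norris→A 8·13=104, Tring→D 2·19=38, Largo→A 3·18=54. Service 340; fixed 486; total 826.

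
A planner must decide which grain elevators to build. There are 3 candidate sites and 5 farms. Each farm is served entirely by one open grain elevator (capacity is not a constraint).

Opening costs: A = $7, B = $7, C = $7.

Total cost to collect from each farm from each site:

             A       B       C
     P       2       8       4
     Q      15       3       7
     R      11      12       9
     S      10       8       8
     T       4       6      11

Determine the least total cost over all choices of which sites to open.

Minimum total cost: 42

For any fixed open set, each farm goes to its cheapest open site; total = fixed + service.
{A, B}: P→A 2, Q→B 3, R→A 11, S→B 8, T→A 4. Service 28; fixed 14; total 42.
{A, C}: service 30 + fixed 14 = 44
{B}: service 37 + fixed 7 = 44
{A, B, C}: service 26 + fixed 21 = 47
(All 7 nonempty subsets were checked; A and B is lowest.)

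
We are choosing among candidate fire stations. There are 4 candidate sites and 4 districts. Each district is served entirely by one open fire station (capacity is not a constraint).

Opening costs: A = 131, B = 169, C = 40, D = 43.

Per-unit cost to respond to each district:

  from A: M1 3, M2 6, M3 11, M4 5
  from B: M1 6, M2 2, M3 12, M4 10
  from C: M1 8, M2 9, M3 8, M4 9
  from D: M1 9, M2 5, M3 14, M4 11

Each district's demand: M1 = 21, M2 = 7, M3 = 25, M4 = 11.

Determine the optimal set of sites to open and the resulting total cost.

For any fixed open set, each district goes to its cheapest open site; total = fixed + service.
{A, C}: M1→A 3·21=63, M2→A 6·7=42, M3→C 8·25=200, M4→A 5·11=55. Service 360; fixed 171; total 531.
{A}: service 435 + fixed 131 = 566
{A, C, D}: M1→A 3·21=63, M2→D 5·7=35, M3→C 8·25=200, M4→A 5·11=55. Service 353; fixed 214; total 567.
{A, B, C, D}: service 332 + fixed 383 = 715
No other subset beats 531.

Open A and C; minimum total cost 531.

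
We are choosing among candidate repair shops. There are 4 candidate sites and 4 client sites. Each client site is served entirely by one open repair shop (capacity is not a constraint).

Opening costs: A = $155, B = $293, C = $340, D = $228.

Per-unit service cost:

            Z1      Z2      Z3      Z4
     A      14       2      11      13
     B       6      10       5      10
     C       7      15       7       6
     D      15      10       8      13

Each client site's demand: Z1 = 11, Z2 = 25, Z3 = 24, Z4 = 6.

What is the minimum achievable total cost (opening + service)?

Minimum total cost: 701

For any fixed open set, each client site goes to its cheapest open site; total = fixed + service.
{A}: Z1→A 14·11=154, Z2→A 2·25=50, Z3→A 11·24=264, Z4→A 13·6=78. Service 546; fixed 155; total 701.
{A, B}: service 296 + fixed 448 = 744
{B}: service 496 + fixed 293 = 789
{A, B, C, D}: service 272 + fixed 1016 = 1288
No other subset beats 701.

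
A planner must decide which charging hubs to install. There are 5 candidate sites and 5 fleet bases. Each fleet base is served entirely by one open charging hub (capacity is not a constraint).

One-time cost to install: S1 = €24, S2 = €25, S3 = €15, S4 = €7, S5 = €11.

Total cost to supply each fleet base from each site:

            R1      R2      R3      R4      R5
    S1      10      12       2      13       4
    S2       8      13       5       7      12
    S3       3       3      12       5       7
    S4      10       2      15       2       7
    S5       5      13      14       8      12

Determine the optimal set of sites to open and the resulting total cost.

Open S4 only; minimum total cost 43.

For any fixed open set, each fleet base goes to its cheapest open site; total = fixed + service.
{S4}: R1→S4 10, R2→S4 2, R3→S4 15, R4→S4 2, R5→S4 7. Service 36; fixed 7; total 43.
{S3}: R1→S3 3, R2→S3 3, R3→S3 12, R4→S3 5, R5→S3 7. Service 30; fixed 15; total 45.
{S3, S4}: service 26 + fixed 22 = 48
{S1, S2, S3, S4, S5}: R1→S3 3, R2→S4 2, R3→S1 2, R4→S4 2, R5→S1 4. Service 13; fixed 82; total 95.
No other subset beats 43.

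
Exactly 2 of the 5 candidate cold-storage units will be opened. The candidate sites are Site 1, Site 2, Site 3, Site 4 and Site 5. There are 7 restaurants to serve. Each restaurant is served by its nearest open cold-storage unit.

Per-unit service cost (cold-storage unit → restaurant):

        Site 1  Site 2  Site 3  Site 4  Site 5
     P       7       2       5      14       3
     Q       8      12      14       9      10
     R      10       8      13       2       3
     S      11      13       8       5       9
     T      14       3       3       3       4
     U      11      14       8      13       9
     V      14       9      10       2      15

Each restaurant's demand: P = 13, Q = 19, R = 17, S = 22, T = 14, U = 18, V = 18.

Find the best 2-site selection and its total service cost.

Choose Site 4 and Site 5; total service cost 594.

With exactly 2 open, each restaurant uses its cheapest among the chosen.
{Site 4, Site 5}: P→Site 5 3·13=39, Q→Site 4 9·19=171, R→Site 4 2·17=34, S→Site 4 5·22=110, T→Site 4 3·14=42, U→Site 5 9·18=162, V→Site 4 2·18=36. Service cost 594.
{Site 3, Site 4}: service cost 602
{Site 2, Site 4}: service cost 653
Among all 10 size-2 choices, {Site 4, Site 5} is lowest.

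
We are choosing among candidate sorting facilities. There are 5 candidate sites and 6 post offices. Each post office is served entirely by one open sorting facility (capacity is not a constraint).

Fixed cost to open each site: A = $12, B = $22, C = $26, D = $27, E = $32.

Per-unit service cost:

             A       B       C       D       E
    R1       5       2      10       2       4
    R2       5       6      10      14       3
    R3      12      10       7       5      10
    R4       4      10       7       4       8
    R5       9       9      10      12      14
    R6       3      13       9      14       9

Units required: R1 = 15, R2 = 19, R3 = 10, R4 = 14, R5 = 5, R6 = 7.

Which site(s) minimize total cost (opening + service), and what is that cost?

Open A, D and E; minimum total cost 330.

For any fixed open set, each post office goes to its cheapest open site; total = fixed + service.
{A, D, E}: R1→D 2·15=30, R2→E 3·19=57, R3→D 5·10=50, R4→A 4·14=56, R5→A 9·5=45, R6→A 3·7=21. Service 259; fixed 71; total 330.
{A, D}: service 297 + fixed 39 = 336
{A, B, D, E}: R1→B 2·15=30, R2→E 3·19=57, R3→D 5·10=50, R4→A 4·14=56, R5→A 9·5=45, R6→A 3·7=21. Service 259; fixed 93; total 352.
{A, B, C, D, E}: service 259 + fixed 119 = 378
No other subset beats 330.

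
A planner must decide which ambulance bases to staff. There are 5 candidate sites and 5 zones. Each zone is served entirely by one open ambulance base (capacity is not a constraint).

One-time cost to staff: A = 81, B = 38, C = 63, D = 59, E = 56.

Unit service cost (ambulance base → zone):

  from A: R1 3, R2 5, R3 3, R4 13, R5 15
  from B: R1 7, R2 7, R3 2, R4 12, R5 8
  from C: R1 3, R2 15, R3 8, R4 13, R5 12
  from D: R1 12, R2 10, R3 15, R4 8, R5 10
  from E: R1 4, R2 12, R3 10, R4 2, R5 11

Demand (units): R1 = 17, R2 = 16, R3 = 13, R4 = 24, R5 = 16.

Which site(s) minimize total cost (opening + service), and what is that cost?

Open B and E; minimum total cost 476.

For any fixed open set, each zone goes to its cheapest open site; total = fixed + service.
{B, E}: R1→E 4·17=68, R2→B 7·16=112, R3→B 2·13=26, R4→E 2·24=48, R5→B 8·16=128. Service 382; fixed 94; total 476.
{A, B, E}: R1→A 3·17=51, R2→A 5·16=80, R3→B 2·13=26, R4→E 2·24=48, R5→B 8·16=128. Service 333; fixed 175; total 508.
{B, C, E}: service 365 + fixed 157 = 522
{A, B, C, D, E}: R1→A 3·17=51, R2→A 5·16=80, R3→B 2·13=26, R4→E 2·24=48, R5→B 8·16=128. Service 333; fixed 297; total 630.
No other subset beats 476.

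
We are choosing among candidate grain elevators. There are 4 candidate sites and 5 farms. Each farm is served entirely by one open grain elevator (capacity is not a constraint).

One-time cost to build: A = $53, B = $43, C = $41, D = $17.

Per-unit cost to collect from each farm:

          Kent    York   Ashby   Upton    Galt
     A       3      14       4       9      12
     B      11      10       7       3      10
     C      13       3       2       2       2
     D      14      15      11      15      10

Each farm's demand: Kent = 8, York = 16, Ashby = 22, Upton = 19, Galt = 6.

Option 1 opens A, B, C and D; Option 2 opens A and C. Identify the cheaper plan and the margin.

Option 2 is cheaper by 60.

Option 1: {A, B, C, D}: Kent→A 3·8=24, York→C 3·16=48, Ashby→C 2·22=44, Upton→C 2·19=38, Galt→C 2·6=12. Service 166; fixed 154; total 320.
Option 2: {A, C}: Kent→A 3·8=24, York→C 3·16=48, Ashby→C 2·22=44, Upton→C 2·19=38, Galt→C 2·6=12. Service 166; fixed 94; total 260.
Difference: |320 − 260| = 60.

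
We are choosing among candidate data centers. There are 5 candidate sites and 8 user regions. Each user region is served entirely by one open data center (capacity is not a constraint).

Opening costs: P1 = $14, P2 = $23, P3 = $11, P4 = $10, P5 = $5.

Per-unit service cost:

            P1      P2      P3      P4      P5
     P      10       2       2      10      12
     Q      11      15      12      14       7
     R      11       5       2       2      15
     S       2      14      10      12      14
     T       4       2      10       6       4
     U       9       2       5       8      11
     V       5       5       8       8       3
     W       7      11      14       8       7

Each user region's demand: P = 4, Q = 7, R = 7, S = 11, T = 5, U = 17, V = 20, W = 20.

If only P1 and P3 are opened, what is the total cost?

Each user region is assigned to its cheapest site among the open ones.
{P1, P3}: P→P3 2·4=8, Q→P1 11·7=77, R→P3 2·7=14, S→P1 2·11=22, T→P1 4·5=20, U→P3 5·17=85, V→P1 5·20=100, W→P1 7·20=140. Service 466; fixed 25; total 491.

Total cost: 491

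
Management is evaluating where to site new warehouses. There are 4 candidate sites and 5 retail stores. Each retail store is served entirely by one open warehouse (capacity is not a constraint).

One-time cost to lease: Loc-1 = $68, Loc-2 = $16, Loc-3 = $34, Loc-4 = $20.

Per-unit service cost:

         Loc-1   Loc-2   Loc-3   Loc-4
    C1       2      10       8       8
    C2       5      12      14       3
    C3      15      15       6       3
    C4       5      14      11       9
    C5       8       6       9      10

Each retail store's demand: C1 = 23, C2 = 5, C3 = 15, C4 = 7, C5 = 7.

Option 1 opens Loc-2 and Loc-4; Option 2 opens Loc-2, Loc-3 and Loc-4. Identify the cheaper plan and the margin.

Option 1 is cheaper by 34.

Option 1: {Loc-2, Loc-4}: C1→Loc-4 8·23=184, C2→Loc-4 3·5=15, C3→Loc-4 3·15=45, C4→Loc-4 9·7=63, C5→Loc-2 6·7=42. Service 349; fixed 36; total 385.
Option 2: {Loc-2, Loc-3, Loc-4}: C1→Loc-3 8·23=184, C2→Loc-4 3·5=15, C3→Loc-4 3·15=45, C4→Loc-4 9·7=63, C5→Loc-2 6·7=42. Service 349; fixed 70; total 419.
Difference: |385 − 419| = 34.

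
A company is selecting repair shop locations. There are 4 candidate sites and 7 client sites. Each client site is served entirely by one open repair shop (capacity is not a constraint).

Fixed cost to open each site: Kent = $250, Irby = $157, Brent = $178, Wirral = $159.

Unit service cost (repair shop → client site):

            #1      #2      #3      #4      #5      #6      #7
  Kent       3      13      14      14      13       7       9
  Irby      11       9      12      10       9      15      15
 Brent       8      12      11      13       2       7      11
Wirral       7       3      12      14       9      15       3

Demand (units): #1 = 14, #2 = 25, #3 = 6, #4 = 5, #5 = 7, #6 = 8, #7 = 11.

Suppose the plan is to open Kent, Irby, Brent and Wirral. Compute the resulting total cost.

Each client site is assigned to its cheapest site among the open ones.
{Kent, Irby, Brent, Wirral}: #1→Kent 3·14=42, #2→Wirral 3·25=75, #3→Brent 11·6=66, #4→Irby 10·5=50, #5→Brent 2·7=14, #6→Kent 7·8=56, #7→Wirral 3·11=33. Service 336; fixed 744; total 1080.

Total cost: 1080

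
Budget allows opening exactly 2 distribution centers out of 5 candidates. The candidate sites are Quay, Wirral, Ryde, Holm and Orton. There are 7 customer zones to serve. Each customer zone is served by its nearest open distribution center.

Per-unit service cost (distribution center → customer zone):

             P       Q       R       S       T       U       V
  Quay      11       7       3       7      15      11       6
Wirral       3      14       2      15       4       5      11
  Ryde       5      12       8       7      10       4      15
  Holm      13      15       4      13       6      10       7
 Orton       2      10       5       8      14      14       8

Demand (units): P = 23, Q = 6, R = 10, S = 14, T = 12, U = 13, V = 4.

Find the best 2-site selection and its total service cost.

With exactly 2 open, each customer zone uses its cheapest among the chosen.
{Quay, Wirral}: P→Wirral 3·23=69, Q→Quay 7·6=42, R→Wirral 2·10=20, S→Quay 7·14=98, T→Wirral 4·12=48, U→Wirral 5·13=65, V→Quay 6·4=24. Service cost 366.
{Wirral, Orton}: service cost 383
{Wirral, Ryde}: service cost 403
Among all 10 size-2 choices, {Quay, Wirral} is lowest.

Choose Quay and Wirral; total service cost 366.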